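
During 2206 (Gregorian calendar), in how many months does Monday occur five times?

4

A month of length L has five Mondays iff its first Monday is on day ≤ L−28 (so day 1–3 in a 31-day month, 1–2 in a 30-day month, day 1 in a leap February).
Checking each month of 2206: Jan starts Wed (31d); Feb starts Sat (28d); Mar starts Sat (31d) ✓; Apr starts Tue (30d); May starts Thu (31d); Jun starts Sun (30d) ✓; Jul starts Tue (31d); Aug starts Fri (31d); Sep starts Mon (30d) ✓; Oct starts Wed (31d); Nov starts Sat (30d); Dec starts Mon (31d) ✓.
Five-Monday months: March, June, September, December → 4.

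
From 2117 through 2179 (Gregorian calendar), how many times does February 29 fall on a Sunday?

Leap years in 2117–2179: 15 of them.
Feb 29 weekday advances by 5 (mod 7) from one leap year to the next four years later (or differs when a century non-leap intervenes).
Leap-day weekdays: 2120:Thu 2124:Tue 2128:Sun✓ 2132:Fri 2136:Wed 2140:Mon 2144:Sat 2148:Thu 2152:Tue 2156:Sun✓ 2160:Fri 2164:Wed 2168:Mon 2172:Sat 2176:Thu
Sunday: 2128, 2156 → 2.

2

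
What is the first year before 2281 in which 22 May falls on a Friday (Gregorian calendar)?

2274

From one year to the next, a fixed date's weekday advances by 1, or by 2 when a Feb 29 lies between the two dates.
2281: May 22 is Sunday.
2280: Saturday (−1)
2279: Thursday (−2)
2278: Wednesday (−1)
2277: Tuesday (−1)
2276: Monday (−1)
2275: Saturday (−2)
2274: Friday (−1)
22 May falls on a Friday in 2274.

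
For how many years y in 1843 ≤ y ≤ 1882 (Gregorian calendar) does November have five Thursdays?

12

November has 30 days; it has five Thursdays when Thursday falls among the first (month-length − 28) days — i.e. when November 1 is one of Thursday/Wednesday.
November 1 by year: 1843:Wed✓ 1844:Fri 1845:Sat 1846:Sun 1847:Mon 1848:Wed✓ 1849:Thu✓ 1850:Fri 1851:Sat 1852:Mon 1853:Tue 1854:Wed✓ 1855:Thu✓ 1856:Sat 1857:Sun …(10 more)… 1868:Sun 1869:Mon 1870:Tue 1871:Wed✓ 1872:Fri 1873:Sat 1874:Sun 1875:Mon 1876:Wed✓ 1877:Thu✓ 1878:Fri 1879:Sat 1880:Mon 1881:Tue 1882:Wed✓
Years with five Thursdays: 1843, 1848, 1849, 1854, 1855, 1860, 1865, 1866, 1871, 1876, 1877, 1882 → 12.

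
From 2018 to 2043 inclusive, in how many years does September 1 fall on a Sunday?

Track September 1's weekday year by year (advancing +1, or +2 across a Feb 29):
  2018: Sat  2019: Sun (+1) ✓  2020: Tue (+2)  2021: Wed (+1)  2022: Thu (+1)
  2023: Fri (+1)  2024: Sun (+2) ✓  2025: Mon (+1)  2026: Tue (+1)  2027: Wed (+1)
  2028: Fri (+2)  2029: Sat (+1)  2030: Sun (+1) ✓  2031: Mon (+1)  2032: Wed (+2)
  2033: Thu (+1)  2034: Fri (+1)  2035: Sat (+1)  2036: Mon (+2)  2037: Tue (+1)
  2038: Wed (+1)  2039: Thu (+1)  2040: Sat (+2)  2041: Sun (+1) ✓  2042: Mon (+1)
  2043: Tue (+1)
Sunday years: 2019, 2024, 2030, 2041 — 4 in total.

4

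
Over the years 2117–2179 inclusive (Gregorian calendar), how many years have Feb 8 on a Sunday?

9

Track Feb 8's weekday year by year (advancing +1, or +2 across a Feb 29):
  2117: Mon  2118: Tue (+1)  2119: Wed (+1)  2120: Thu (+1)  2121: Sat (+2)
  2122: Sun (+1) ✓  2123: Mon (+1)  2124: Tue (+1)  2125: Thu (+2)  2126: Fri (+1)
  2127: Sat (+1)  2128: Sun (+1) ✓  2129: Tue (+2)  2130: Wed (+1)  … (35 more years) …
  2166: Sat (+1)  2167: Sun (+1) ✓  2168: Mon (+1)  2169: Wed (+2)  2170: Thu (+1)
  2171: Fri (+1)  2172: Sat (+1)  2173: Mon (+2)  2174: Tue (+1)  2175: Wed (+1)
  2176: Thu (+1)  2177: Sat (+2)  2178: Sun (+1) ✓  2179: Mon (+1)
Sunday years: 2122, 2128, 2133, 2139, 2150, 2156, 2161, 2167, 2178 — 9 in total.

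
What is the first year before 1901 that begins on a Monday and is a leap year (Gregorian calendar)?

Jan 1 advances by 2 weekdays after a leap year and by 1 after a common year.
1901: Jan 1 is Tuesday.
1900: Monday
1899: Sunday
1898: Saturday
1897: Friday
1896: Wednesday (leap)
1895: Tuesday
1894: Monday
1893: Sunday
1892: Friday (leap)
1891: Thursday
1890: Wednesday
1889: Tuesday
1888: Sunday (leap)
1887: Saturday
1886: Friday
1885: Thursday
1884: Tuesday (leap)
1883: Monday
1882: Sunday
1881: Saturday
1880: Thursday (leap)
1879: Wednesday
1878: Tuesday
1877: Monday
1876: Saturday (leap)
1875: Friday
1874: Thursday
1873: Wednesday
1872: Monday (leap)
1872 begins on a Monday and is a leap year.

1872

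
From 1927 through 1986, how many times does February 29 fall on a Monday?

2

Leap years in 1927–1986: 15 of them.
Feb 29 weekday advances by 5 (mod 7) from one leap year to the next four years later (or differs when a century non-leap intervenes).
Leap-day weekdays: 1928:Wed 1932:Mon✓ 1936:Sat 1940:Thu 1944:Tue 1948:Sun 1952:Fri 1956:Wed 1960:Mon✓ 1964:Sat 1968:Thu 1972:Tue 1976:Sun 1980:Fri 1984:Wed
Monday: 1932, 1960 → 2.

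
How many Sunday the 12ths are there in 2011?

Check the 12th of each month of 2011: Jan 12: Wed, Feb 12: Sat, Mar 12: Sat, Apr 12: Tue, May 12: Thu, Jun 12: Sun, Jul 12: Tue, Aug 12: Fri, Sep 12: Mon, Oct 12: Wed, Nov 12: Sat, Dec 12: Mon.
Sunday occurs in June — 1 month.

1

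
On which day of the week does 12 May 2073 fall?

Friday

January 1, 2073 is a Sunday.
May 12 is day 132 of the year, i.e. 131 days after Jan 1.
131 mod 7 = 5, so advance 5 weekdays from Sunday: Friday.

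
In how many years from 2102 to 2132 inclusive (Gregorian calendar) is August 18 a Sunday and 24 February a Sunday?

3

Check each year's weekday for August 18 and 24 February:
  2102: Fri/Fri  2103: Sat/Sat  2104: Mon/Sun  2105: Tue/Tue  2106: Wed/Wed  2107: Thu/Thu  2108: Sat/Fri  2109: Sun/Sun ✓  2110: Mon/Mon  2111: Tue/Tue  2112: Thu/Wed  2113: Fri/Fri  2114: Sat/Sat  2115: Sun/Sun ✓  …(3 more)…  2119: Fri/Fri  2120: Sun/Sat  2121: Mon/Mon  2122: Tue/Tue  2123: Wed/Wed  2124: Fri/Thu  2125: Sat/Sat  2126: Sun/Sun ✓  2127: Mon/Mon  2128: Wed/Tue  2129: Thu/Thu  2130: Fri/Fri  2131: Sat/Sat  2132: Mon/Sun
Both conditions hold in: 2109, 2115, 2126 — 3.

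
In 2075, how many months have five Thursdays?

4

A month of length L has five Thursdays iff its first Thursday is on day ≤ L−28 (so day 1–3 in a 31-day month, 1–2 in a 30-day month, day 1 in a leap February).
Checking each month of 2075: Jan starts Tue (31d) ✓; Feb starts Fri (28d); Mar starts Fri (31d); Apr starts Mon (30d); May starts Wed (31d) ✓; Jun starts Sat (30d); Jul starts Mon (31d); Aug starts Thu (31d) ✓; Sep starts Sun (30d); Oct starts Tue (31d) ✓; Nov starts Fri (30d); Dec starts Sun (31d).
Five-Thursday months: January, May, August, October → 4.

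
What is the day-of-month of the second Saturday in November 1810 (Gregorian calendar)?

10

November 1, 1810 is a Thursday, so the first Saturday is the 3rd.
The second Saturday is 3 + 7 = 10.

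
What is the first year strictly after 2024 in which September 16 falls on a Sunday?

2029

From one year to the next, a fixed date's weekday advances by 1, or by 2 when a Feb 29 lies between the two dates.
2024: September 16 is Monday.
2025: Tuesday (+1)
2026: Wednesday (+1)
2027: Thursday (+1)
2028: Saturday (+2)
2029: Sunday (+1)
September 16 falls on a Sunday in 2029.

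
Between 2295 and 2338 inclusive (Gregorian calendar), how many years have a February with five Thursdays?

February has 28 days (29 in leap years); it has five Thursdays when Thursday falls among the first (month-length − 28) days — i.e. when February 1 is Thursday in a leap year (never in a common year).
February 1 by year: 2295:Fri 2296:Sat 2297:Mon 2298:Tue 2299:Wed 2300:Thu 2301:Fri 2302:Sat 2303:Sun 2304:Mon 2305:Wed 2306:Thu 2307:Fri 2308:Sat 2309:Mon …(14 more)… 2324:Fri 2325:Sun 2326:Mon 2327:Tue 2328:Wed 2329:Fri 2330:Sat 2331:Sun 2332:Mon 2333:Wed 2334:Thu 2335:Fri 2336:Sat 2337:Mon 2338:Tue
Years with five Thursdays: 2312 → 1.

1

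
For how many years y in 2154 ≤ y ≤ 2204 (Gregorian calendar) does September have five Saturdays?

14

September has 30 days; it has five Saturdays when Saturday falls among the first (month-length − 28) days — i.e. when September 1 is one of Saturday/Friday.
September 1 by year: 2154:Sun 2155:Mon 2156:Wed 2157:Thu 2158:Fri✓ 2159:Sat✓ 2160:Mon 2161:Tue 2162:Wed 2163:Thu 2164:Sat✓ 2165:Sun 2166:Mon 2167:Tue 2168:Thu …(21 more)… 2190:Wed 2191:Thu 2192:Sat✓ 2193:Sun 2194:Mon 2195:Tue 2196:Thu 2197:Fri✓ 2198:Sat✓ 2199:Sun 2200:Mon 2201:Tue 2202:Wed 2203:Thu 2204:Sat✓
Years with five Saturdays: 2158, 2159, 2164, 2169, 2170, 2175, 2180, 2181, 2186, 2187, 2192, 2197, 2198, 2204 → 14.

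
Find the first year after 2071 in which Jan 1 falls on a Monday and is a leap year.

2080

Jan 1 advances by 2 weekdays after a leap year and by 1 after a common year.
2071: Jan 1 is Thursday.
2072: Friday (leap)
2073: Sunday
2074: Monday
2075: Tuesday
2076: Wednesday (leap)
2077: Friday
2078: Saturday
2079: Sunday
2080: Monday (leap)
2080 begins on a Monday and is a leap year.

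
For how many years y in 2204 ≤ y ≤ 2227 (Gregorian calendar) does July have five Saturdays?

10

July has 31 days; it has five Saturdays when Saturday falls among the first (month-length − 28) days — i.e. when July 1 is one of Saturday/Friday/Thursday.
July 1 by year: 2204:Sun 2205:Mon 2206:Tue 2207:Wed 2208:Fri✓ 2209:Sat✓ 2210:Sun 2211:Mon 2212:Wed 2213:Thu✓ 2214:Fri✓ 2215:Sat✓ 2216:Mon 2217:Tue 2218:Wed 2219:Thu✓ 2220:Sat✓ 2221:Sun 2222:Mon 2223:Tue 2224:Thu✓ 2225:Fri✓ 2226:Sat✓ 2227:Sun
Years with five Saturdays: 2208, 2209, 2213, 2214, 2215, 2219, 2220, 2224, 2225, 2226 → 10.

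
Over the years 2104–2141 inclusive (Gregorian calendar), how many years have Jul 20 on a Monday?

6

Track Jul 20's weekday year by year (advancing +1, or +2 across a Feb 29):
  2104: Sun  2105: Mon (+1) ✓  2106: Tue (+1)  2107: Wed (+1)  2108: Fri (+2)
  2109: Sat (+1)  2110: Sun (+1)  2111: Mon (+1) ✓  2112: Wed (+2)  2113: Thu (+1)
  2114: Fri (+1)  2115: Sat (+1)  2116: Mon (+2) ✓  2117: Tue (+1)  … (10 more years) …
  2128: Tue (+2)  2129: Wed (+1)  2130: Thu (+1)  2131: Fri (+1)  2132: Sun (+2)
  2133: Mon (+1) ✓  2134: Tue (+1)  2135: Wed (+1)  2136: Fri (+2)  2137: Sat (+1)
  2138: Sun (+1)  2139: Mon (+1) ✓  2140: Wed (+2)  2141: Thu (+1)
Monday years: 2105, 2111, 2116, 2122, 2133, 2139 — 6 in total.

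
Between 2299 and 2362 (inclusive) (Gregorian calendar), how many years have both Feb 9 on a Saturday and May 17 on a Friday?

7

Check each year's weekday for Feb 9 and May 17:
  2299: Thu/Wed  2300: Fri/Thu  2301: Sat/Fri ✓  2302: Sun/Sat  2303: Mon/Sun  2304: Tue/Tue  2305: Thu/Wed  2306: Fri/Thu  2307: Sat/Fri ✓  2308: Sun/Sun  2309: Tue/Mon  2310: Wed/Tue  2311: Thu/Wed  2312: Fri/Fri  …(36 more)…  2349: Wed/Tue  2350: Thu/Wed  2351: Fri/Thu  2352: Sat/Sat  2353: Mon/Sun  2354: Tue/Mon  2355: Wed/Tue  2356: Thu/Thu  2357: Sat/Fri ✓  2358: Sun/Sat  2359: Mon/Sun  2360: Tue/Tue  2361: Thu/Wed  2362: Fri/Thu
Both conditions hold in: 2301, 2307, 2318, 2329, 2335, 2346, 2357 — 7.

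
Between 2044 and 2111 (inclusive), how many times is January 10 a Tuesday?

Track January 10's weekday year by year (advancing +1, or +2 across a Feb 29):
  2044: Sun  2045: Tue (+2) ✓  2046: Wed (+1)  2047: Thu (+1)  2048: Fri (+1)
  2049: Sun (+2)  2050: Mon (+1)  2051: Tue (+1) ✓  2052: Wed (+1)  2053: Fri (+2)
  2054: Sat (+1)  2055: Sun (+1)  2056: Mon (+1)  2057: Wed (+2)  … (40 more years) …
  2098: Fri (+1)  2099: Sat (+1)  2100: Sun (+1)  2101: Mon (+1)  2102: Tue (+1) ✓
  2103: Wed (+1)  2104: Thu (+1)  2105: Sat (+2)  2106: Sun (+1)  2107: Mon (+1)
  2108: Tue (+1) ✓  2109: Thu (+2)  2110: Fri (+1)  2111: Sat (+1)
Tuesday years: 2045, 2051, 2062, 2068, 2073, 2079, 2090, 2096, 2102, 2108 — 10 in total.

10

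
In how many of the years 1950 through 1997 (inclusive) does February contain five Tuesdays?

1

February has 28 days (29 in leap years); it has five Tuesdays when Tuesday falls among the first (month-length − 28) days — i.e. when February 1 is Tuesday in a leap year (never in a common year).
February 1 by year: 1950:Wed 1951:Thu 1952:Fri 1953:Sun 1954:Mon 1955:Tue 1956:Wed 1957:Fri 1958:Sat 1959:Sun 1960:Mon 1961:Wed 1962:Thu 1963:Fri 1964:Sat …(18 more)… 1983:Tue 1984:Wed 1985:Fri 1986:Sat 1987:Sun 1988:Mon 1989:Wed 1990:Thu 1991:Fri 1992:Sat 1993:Mon 1994:Tue 1995:Wed 1996:Thu 1997:Sat
Years with five Tuesdays: 1972 → 1.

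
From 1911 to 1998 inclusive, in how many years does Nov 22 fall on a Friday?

Track Nov 22's weekday year by year (advancing +1, or +2 across a Feb 29):
  1911: Wed  1912: Fri (+2) ✓  1913: Sat (+1)  1914: Sun (+1)  1915: Mon (+1)
  1916: Wed (+2)  1917: Thu (+1)  1918: Fri (+1) ✓  1919: Sat (+1)  1920: Mon (+2)
  1921: Tue (+1)  1922: Wed (+1)  1923: Thu (+1)  1924: Sat (+2)  … (60 more years) …
  1985: Fri (+1) ✓  1986: Sat (+1)  1987: Sun (+1)  1988: Tue (+2)  1989: Wed (+1)
  1990: Thu (+1)  1991: Fri (+1) ✓  1992: Sun (+2)  1993: Mon (+1)  1994: Tue (+1)
  1995: Wed (+1)  1996: Fri (+2) ✓  1997: Sat (+1)  1998: Sun (+1)
Friday years: 1912, 1918, 1929, 1935, 1940, 1946, 1957, 1963, 1968, 1974, 1985, 1991, 1996 — 13 in total.

13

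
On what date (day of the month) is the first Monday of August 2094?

August 1, 2094 is a Sunday, so the first Monday is the 2nd.
The first Monday is 2 + 0 = 2.

2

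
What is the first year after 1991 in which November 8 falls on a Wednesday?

From one year to the next, a fixed date's weekday advances by 1, or by 2 when a Feb 29 lies between the two dates.
1991: November 8 is Friday.
1992: Sunday (+2)
1993: Monday (+1)
1994: Tuesday (+1)
1995: Wednesday (+1)
November 8 falls on a Wednesday in 1995.

1995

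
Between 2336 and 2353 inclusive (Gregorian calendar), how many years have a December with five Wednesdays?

December has 31 days; it has five Wednesdays when Wednesday falls among the first (month-length − 28) days — i.e. when December 1 is one of Wednesday/Tuesday/Monday.
December 1 by year: 2336:Tue✓ 2337:Wed✓ 2338:Thu 2339:Fri 2340:Sun 2341:Mon✓ 2342:Tue✓ 2343:Wed✓ 2344:Fri 2345:Sat 2346:Sun 2347:Mon✓ 2348:Wed✓ 2349:Thu 2350:Fri 2351:Sat 2352:Mon✓ 2353:Tue✓
Years with five Wednesdays: 2336, 2337, 2341, 2342, 2343, 2347, 2348, 2352, 2353 → 9.

9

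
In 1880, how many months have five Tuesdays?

A month of length L has five Tuesdays iff its first Tuesday is on day ≤ L−28 (so day 1–3 in a 31-day month, 1–2 in a 30-day month, day 1 in a leap February).
Checking each month of 1880: Jan starts Thu (31d); Feb starts Sun (29d); Mar starts Mon (31d) ✓; Apr starts Thu (30d); May starts Sat (31d); Jun starts Tue (30d) ✓; Jul starts Thu (31d); Aug starts Sun (31d) ✓; Sep starts Wed (30d); Oct starts Fri (31d); Nov starts Mon (30d) ✓; Dec starts Wed (31d).
Five-Tuesday months: March, June, August, November → 4.

4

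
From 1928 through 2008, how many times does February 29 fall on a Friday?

Leap years in 1928–2008: 21 of them.
Feb 29 weekday advances by 5 (mod 7) from one leap year to the next four years later (or differs when a century non-leap intervenes).
Leap-day weekdays: 1928:Wed 1932:Mon 1936:Sat 1940:Thu 1944:Tue 1948:Sun 1952:Fri✓ 1956:Wed 1960:Mon 1964:Sat 1968:Thu 1972:Tue 1976:Sun 1980:Fri✓ 1984:Wed 1988:Mon 1992:Sat 1996:Thu 2000:Tue 2004:Sun 2008:Fri✓
Friday: 1952, 1980, 2008 → 3.

3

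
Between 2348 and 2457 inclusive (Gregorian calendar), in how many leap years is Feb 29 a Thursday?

Leap years in 2348–2457: 28 of them.
Feb 29 weekday advances by 5 (mod 7) from one leap year to the next four years later (or differs when a century non-leap intervenes).
Leap-day weekdays: 2348:Sun 2352:Fri 2356:Wed 2360:Mon 2364:Sat 2368:Thu✓ 2372:Tue 2376:Sun 2380:Fri 2384:Wed 2388:Mon 2392:Sat 2396:Thu✓ 2400:Tue 2404:Sun 2408:Fri 2412:Wed 2416:Mon 2420:Sat 2424:Thu✓ 2428:Tue 2432:Sun 2436:Fri 2440:Wed 2444:Mon 2448:Sat 2452:Thu✓ 2456:Tue
Thursday: 2368, 2396, 2424, 2452 → 4.

4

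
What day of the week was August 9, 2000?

January 1, 2000 is a Saturday.
August 9 is day 222 of the year, i.e. 221 days after Jan 1.
221 mod 7 = 4, so advance 4 weekdays from Saturday: Wednesday.

Wednesday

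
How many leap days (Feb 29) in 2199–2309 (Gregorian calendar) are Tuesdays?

3

Leap years in 2199–2309: 26 of them.
Feb 29 weekday advances by 5 (mod 7) from one leap year to the next four years later (or differs when a century non-leap intervenes).
Leap-day weekdays: 2204:Wed 2208:Mon 2212:Sat 2216:Thu 2220:Tue✓ 2224:Sun 2228:Fri 2232:Wed 2236:Mon 2240:Sat 2244:Thu 2248:Tue✓ 2252:Sun 2256:Fri 2260:Wed 2264:Mon 2268:Sat 2272:Thu 2276:Tue✓ 2280:Sun 2284:Fri 2288:Wed 2292:Mon 2296:Sat 2304:Mon 2308:Sat
Tuesday: 2220, 2248, 2276 → 3.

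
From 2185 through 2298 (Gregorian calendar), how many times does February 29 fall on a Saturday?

Leap years in 2185–2298: 27 of them.
Feb 29 weekday advances by 5 (mod 7) from one leap year to the next four years later (or differs when a century non-leap intervenes).
Leap-day weekdays: 2188:Fri 2192:Wed 2196:Mon 2204:Wed 2208:Mon 2212:Sat✓ 2216:Thu 2220:Tue 2224:Sun 2228:Fri 2232:Wed 2236:Mon 2240:Sat✓ 2244:Thu 2248:Tue 2252:Sun 2256:Fri 2260:Wed 2264:Mon 2268:Sat✓ 2272:Thu 2276:Tue 2280:Sun 2284:Fri 2288:Wed 2292:Mon 2296:Sat✓
Saturday: 2212, 2240, 2268, 2296 → 4.

4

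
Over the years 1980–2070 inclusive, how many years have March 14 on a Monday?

13

Track March 14's weekday year by year (advancing +1, or +2 across a Feb 29):
  1980: Fri  1981: Sat (+1)  1982: Sun (+1)  1983: Mon (+1) ✓  1984: Wed (+2)
  1985: Thu (+1)  1986: Fri (+1)  1987: Sat (+1)  1988: Mon (+2) ✓  1989: Tue (+1)
  1990: Wed (+1)  1991: Thu (+1)  1992: Sat (+2)  1993: Sun (+1)  … (63 more years) …
  2057: Wed (+1)  2058: Thu (+1)  2059: Fri (+1)  2060: Sun (+2)  2061: Mon (+1) ✓
  2062: Tue (+1)  2063: Wed (+1)  2064: Fri (+2)  2065: Sat (+1)  2066: Sun (+1)
  2067: Mon (+1) ✓  2068: Wed (+2)  2069: Thu (+1)  2070: Fri (+1)
Monday years: 1983, 1988, 1994, 2005, 2011, 2016, 2022, 2033, 2039, 2044, 2050, 2061, 2067 — 13 in total.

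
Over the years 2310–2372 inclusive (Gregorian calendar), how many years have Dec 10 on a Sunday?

10

Track Dec 10's weekday year by year (advancing +1, or +2 across a Feb 29):
  2310: Sat  2311: Sun (+1) ✓  2312: Tue (+2)  2313: Wed (+1)  2314: Thu (+1)
  2315: Fri (+1)  2316: Sun (+2) ✓  2317: Mon (+1)  2318: Tue (+1)  2319: Wed (+1)
  2320: Fri (+2)  2321: Sat (+1)  2322: Sun (+1) ✓  2323: Mon (+1)  … (35 more years) …
  2359: Thu (+1)  2360: Sat (+2)  2361: Sun (+1) ✓  2362: Mon (+1)  2363: Tue (+1)
  2364: Thu (+2)  2365: Fri (+1)  2366: Sat (+1)  2367: Sun (+1) ✓  2368: Tue (+2)
  2369: Wed (+1)  2370: Thu (+1)  2371: Fri (+1)  2372: Sun (+2) ✓
Sunday years: 2311, 2316, 2322, 2333, 2339, 2344, 2350, 2361, 2367, 2372 — 10 in total.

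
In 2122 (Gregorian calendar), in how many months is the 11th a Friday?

2

Check the 11th of each month of 2122: Jan 11: Sun, Feb 11: Wed, Mar 11: Wed, Apr 11: Sat, May 11: Mon, Jun 11: Thu, Jul 11: Sat, Aug 11: Tue, Sep 11: Fri, Oct 11: Sun, Nov 11: Wed, Dec 11: Fri.
Friday occurs in September, December — 2 months.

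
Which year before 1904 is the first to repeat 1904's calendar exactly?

1892

Two years share a calendar iff Jan 1 falls on the same weekday and both are leap or both are common. 1904: Jan 1 is Friday, leap year.
1903: Jan 1 Thursday, common
1902: Jan 1 Wednesday, common
1901: Jan 1 Tuesday, common
1900: Jan 1 Monday, common
1899: Jan 1 Sunday, common
1898: Jan 1 Saturday, common
1897: Jan 1 Friday, common
1896: Jan 1 Wednesday, leap
1895: Jan 1 Tuesday, common
1894: Jan 1 Monday, common
1893: Jan 1 Sunday, common
1892: Jan 1 Friday, leap
1892 matches on both conditions.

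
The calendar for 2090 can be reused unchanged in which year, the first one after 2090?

2102

Two years share a calendar iff Jan 1 falls on the same weekday and both are leap or both are common. 2090: Jan 1 is Sunday, common year.
2091: Jan 1 Monday, common
2092: Jan 1 Tuesday, leap
2093: Jan 1 Thursday, common
2094: Jan 1 Friday, common
2095: Jan 1 Saturday, common
2096: Jan 1 Sunday, leap
2097: Jan 1 Tuesday, common
2098: Jan 1 Wednesday, common
2099: Jan 1 Thursday, common
2100: Jan 1 Friday, common
2101: Jan 1 Saturday, common
2102: Jan 1 Sunday, common
2102 matches on both conditions.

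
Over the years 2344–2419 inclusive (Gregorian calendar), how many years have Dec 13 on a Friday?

11

Track Dec 13's weekday year by year (advancing +1, or +2 across a Feb 29):
  2344: Wed  2345: Thu (+1)  2346: Fri (+1) ✓  2347: Sat (+1)  2348: Mon (+2)
  2349: Tue (+1)  2350: Wed (+1)  2351: Thu (+1)  2352: Sat (+2)  2353: Sun (+1)
  2354: Mon (+1)  2355: Tue (+1)  2356: Thu (+2)  2357: Fri (+1) ✓  … (48 more years) …
  2406: Wed (+1)  2407: Thu (+1)  2408: Sat (+2)  2409: Sun (+1)  2410: Mon (+1)
  2411: Tue (+1)  2412: Thu (+2)  2413: Fri (+1) ✓  2414: Sat (+1)  2415: Sun (+1)
  2416: Tue (+2)  2417: Wed (+1)  2418: Thu (+1)  2419: Fri (+1) ✓
Friday years: 2346, 2357, 2363, 2368, 2374, 2385, 2391, 2396, 2402, 2413, 2419 — 11 in total.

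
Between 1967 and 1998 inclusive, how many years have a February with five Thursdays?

2

February has 28 days (29 in leap years); it has five Thursdays when Thursday falls among the first (month-length − 28) days — i.e. when February 1 is Thursday in a leap year (never in a common year).
February 1 by year: 1967:Wed 1968:Thu✓ 1969:Sat 1970:Sun 1971:Mon 1972:Tue 1973:Thu 1974:Fri 1975:Sat 1976:Sun 1977:Tue 1978:Wed 1979:Thu 1980:Fri 1981:Sun 1982:Mon 1983:Tue 1984:Wed 1985:Fri 1986:Sat 1987:Sun 1988:Mon 1989:Wed 1990:Thu 1991:Fri 1992:Sat 1993:Mon 1994:Tue 1995:Wed 1996:Thu✓ 1997:Sat 1998:Sun
Years with five Thursdays: 1968, 1996 → 2.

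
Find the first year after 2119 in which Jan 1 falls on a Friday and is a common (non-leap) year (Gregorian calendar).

2123

Jan 1 advances by 2 weekdays after a leap year and by 1 after a common year.
2119: Jan 1 is Sunday.
2120: Monday (leap)
2121: Wednesday
2122: Thursday
2123: Friday
2123 begins on a Friday and is a common year.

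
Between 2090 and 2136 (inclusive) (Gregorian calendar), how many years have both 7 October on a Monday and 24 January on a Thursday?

Check each year's weekday for 7 October and 24 January:
  2090: Sat/Tue  2091: Sun/Wed  2092: Tue/Thu  2093: Wed/Sat  2094: Thu/Sun  2095: Fri/Mon  2096: Sun/Tue  2097: Mon/Thu ✓  2098: Tue/Fri  2099: Wed/Sat  2100: Thu/Sun  2101: Fri/Mon  2102: Sat/Tue  2103: Sun/Wed  …(19 more)…  2123: Thu/Sun  2124: Sat/Mon  2125: Sun/Wed  2126: Mon/Thu ✓  2127: Tue/Fri  2128: Thu/Sat  2129: Fri/Mon  2130: Sat/Tue  2131: Sun/Wed  2132: Tue/Thu  2133: Wed/Sat  2134: Thu/Sun  2135: Fri/Mon  2136: Sun/Tue
Both conditions hold in: 2097, 2109, 2115, 2126 — 4.

4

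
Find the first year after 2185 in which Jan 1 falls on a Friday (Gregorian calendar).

2190

Jan 1 advances by 2 weekdays after a leap year and by 1 after a common year.
2185: Jan 1 is Saturday.
2186: Sunday
2187: Monday
2188: Tuesday (leap)
2189: Thursday
2190: Friday
2190 begins on a Friday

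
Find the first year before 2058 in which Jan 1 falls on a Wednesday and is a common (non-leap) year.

2053

Jan 1 advances by 2 weekdays after a leap year and by 1 after a common year.
2058: Jan 1 is Tuesday.
2057: Monday
2056: Saturday (leap)
2055: Friday
2054: Thursday
2053: Wednesday
2053 begins on a Wednesday and is a common year.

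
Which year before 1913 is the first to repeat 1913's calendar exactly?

Two years share a calendar iff Jan 1 falls on the same weekday and both are leap or both are common. 1913: Jan 1 is Wednesday, common year.
1912: Jan 1 Monday, leap
1911: Jan 1 Sunday, common
1910: Jan 1 Saturday, common
1909: Jan 1 Friday, common
1908: Jan 1 Wednesday, leap
1907: Jan 1 Tuesday, common
1906: Jan 1 Monday, common
1905: Jan 1 Sunday, common
1904: Jan 1 Friday, leap
1903: Jan 1 Thursday, common
1902: Jan 1 Wednesday, common
1902 matches on both conditions.

1902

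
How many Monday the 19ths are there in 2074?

Check the 19th of each month of 2074: Jan 19: Fri, Feb 19: Mon, Mar 19: Mon, Apr 19: Thu, May 19: Sat, Jun 19: Tue, Jul 19: Thu, Aug 19: Sun, Sep 19: Wed, Oct 19: Fri, Nov 19: Mon, Dec 19: Wed.
Monday occurs in February, March, November — 3 months.

3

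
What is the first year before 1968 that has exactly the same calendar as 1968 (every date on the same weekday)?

1940

Two years share a calendar iff Jan 1 falls on the same weekday and both are leap or both are common. 1968: Jan 1 is Monday, leap year.
1967: Jan 1 Sunday, common
1966: Jan 1 Saturday, common
1965: Jan 1 Friday, common
1964: Jan 1 Wednesday, leap
1963: Jan 1 Tuesday, common
1962: Jan 1 Monday, common
1961: Jan 1 Sunday, common
1960: Jan 1 Friday, leap
1959: Jan 1 Thursday, common
1958: Jan 1 Wednesday, common
1957: Jan 1 Tuesday, common
1956: Jan 1 Sunday, leap
1955: Jan 1 Saturday, common
1954: Jan 1 Friday, common
1953: Jan 1 Thursday, common
1952: Jan 1 Tuesday, leap
1951: Jan 1 Monday, common
1950: Jan 1 Sunday, common
1949: Jan 1 Saturday, common
1948: Jan 1 Thursday, leap
1947: Jan 1 Wednesday, common
1946: Jan 1 Tuesday, common
1945: Jan 1 Monday, common
1944: Jan 1 Saturday, leap
1943: Jan 1 Friday, common
1942: Jan 1 Thursday, common
1941: Jan 1 Wednesday, common
1940: Jan 1 Monday, leap
1940 matches on both conditions.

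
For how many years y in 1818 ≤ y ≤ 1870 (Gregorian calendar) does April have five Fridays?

April has 30 days; it has five Fridays when Friday falls among the first (month-length − 28) days — i.e. when April 1 is one of Friday/Thursday.
April 1 by year: 1818:Wed 1819:Thu✓ 1820:Sat 1821:Sun 1822:Mon 1823:Tue 1824:Thu✓ 1825:Fri✓ 1826:Sat 1827:Sun 1828:Tue 1829:Wed 1830:Thu✓ 1831:Fri✓ 1832:Sun …(23 more)… 1856:Tue 1857:Wed 1858:Thu✓ 1859:Fri✓ 1860:Sun 1861:Mon 1862:Tue 1863:Wed 1864:Fri✓ 1865:Sat 1866:Sun 1867:Mon 1868:Wed 1869:Thu✓ 1870:Fri✓
Years with five Fridays: 1819, 1824, 1825, 1830, 1831, 1836, 1841, 1842, 1847, 1852, 1853, 1858, 1859, 1864, 1869, 1870 → 16.

16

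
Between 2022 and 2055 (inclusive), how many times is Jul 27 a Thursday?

5

Track Jul 27's weekday year by year (advancing +1, or +2 across a Feb 29):
  2022: Wed  2023: Thu (+1) ✓  2024: Sat (+2)  2025: Sun (+1)  2026: Mon (+1)
  2027: Tue (+1)  2028: Thu (+2) ✓  2029: Fri (+1)  2030: Sat (+1)  2031: Sun (+1)
  2032: Tue (+2)  2033: Wed (+1)  2034: Thu (+1) ✓  2035: Fri (+1)  … (6 more years) …
  2042: Sun (+1)  2043: Mon (+1)  2044: Wed (+2)  2045: Thu (+1) ✓  2046: Fri (+1)
  2047: Sat (+1)  2048: Mon (+2)  2049: Tue (+1)  2050: Wed (+1)  2051: Thu (+1) ✓
  2052: Sat (+2)  2053: Sun (+1)  2054: Mon (+1)  2055: Tue (+1)
Thursday years: 2023, 2028, 2034, 2045, 2051 — 5 in total.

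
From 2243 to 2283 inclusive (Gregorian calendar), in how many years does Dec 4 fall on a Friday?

Track Dec 4's weekday year by year (advancing +1, or +2 across a Feb 29):
  2243: Mon  2244: Wed (+2)  2245: Thu (+1)  2246: Fri (+1) ✓  2247: Sat (+1)
  2248: Mon (+2)  2249: Tue (+1)  2250: Wed (+1)  2251: Thu (+1)  2252: Sat (+2)
  2253: Sun (+1)  2254: Mon (+1)  2255: Tue (+1)  2256: Thu (+2)  … (13 more years) …
  2270: Sun (+1)  2271: Mon (+1)  2272: Wed (+2)  2273: Thu (+1)  2274: Fri (+1) ✓
  2275: Sat (+1)  2276: Mon (+2)  2277: Tue (+1)  2278: Wed (+1)  2279: Thu (+1)
  2280: Sat (+2)  2281: Sun (+1)  2282: Mon (+1)  2283: Tue (+1)
Friday years: 2246, 2257, 2263, 2268, 2274 — 5 in total.

5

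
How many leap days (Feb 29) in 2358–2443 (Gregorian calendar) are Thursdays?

3

Leap years in 2358–2443: 21 of them.
Feb 29 weekday advances by 5 (mod 7) from one leap year to the next four years later (or differs when a century non-leap intervenes).
Leap-day weekdays: 2360:Mon 2364:Sat 2368:Thu✓ 2372:Tue 2376:Sun 2380:Fri 2384:Wed 2388:Mon 2392:Sat 2396:Thu✓ 2400:Tue 2404:Sun 2408:Fri 2412:Wed 2416:Mon 2420:Sat 2424:Thu✓ 2428:Tue 2432:Sun 2436:Fri 2440:Wed
Thursday: 2368, 2396, 2424 → 3.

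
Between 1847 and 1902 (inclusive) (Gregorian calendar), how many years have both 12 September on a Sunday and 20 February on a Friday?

2

Check each year's weekday for 12 September and 20 February:
  1847: Sun/Sat  1848: Tue/Sun  1849: Wed/Tue  1850: Thu/Wed  1851: Fri/Thu  1852: Sun/Fri ✓  1853: Mon/Sun  1854: Tue/Mon  1855: Wed/Tue  1856: Fri/Wed  1857: Sat/Fri  1858: Sun/Sat  1859: Mon/Sun  1860: Wed/Mon  …(28 more)…  1889: Thu/Wed  1890: Fri/Thu  1891: Sat/Fri  1892: Mon/Sat  1893: Tue/Mon  1894: Wed/Tue  1895: Thu/Wed  1896: Sat/Thu  1897: Sun/Sat  1898: Mon/Sun  1899: Tue/Mon  1900: Wed/Tue  1901: Thu/Wed  1902: Fri/Thu
Both conditions hold in: 1852, 1880 — 2.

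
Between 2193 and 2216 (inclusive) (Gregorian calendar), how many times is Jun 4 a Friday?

Track Jun 4's weekday year by year (advancing +1, or +2 across a Feb 29):
  2193: Tue  2194: Wed (+1)  2195: Thu (+1)  2196: Sat (+2)  2197: Sun (+1)
  2198: Mon (+1)  2199: Tue (+1)  2200: Wed (+1)  2201: Thu (+1)  2202: Fri (+1) ✓
  2203: Sat (+1)  2204: Mon (+2)  2205: Tue (+1)  2206: Wed (+1)  2207: Thu (+1)
  2208: Sat (+2)  2209: Sun (+1)  2210: Mon (+1)  2211: Tue (+1)  2212: Thu (+2)
  2213: Fri (+1) ✓  2214: Sat (+1)  2215: Sun (+1)  2216: Tue (+2)
Friday years: 2202, 2213 — 2 in total.

2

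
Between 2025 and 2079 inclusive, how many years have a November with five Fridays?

15

November has 30 days; it has five Fridays when Friday falls among the first (month-length − 28) days — i.e. when November 1 is one of Friday/Thursday.
November 1 by year: 2025:Sat 2026:Sun 2027:Mon 2028:Wed 2029:Thu✓ 2030:Fri✓ 2031:Sat 2032:Mon 2033:Tue 2034:Wed 2035:Thu✓ 2036:Sat 2037:Sun 2038:Mon 2039:Tue …(25 more)… 2065:Sun 2066:Mon 2067:Tue 2068:Thu✓ 2069:Fri✓ 2070:Sat 2071:Sun 2072:Tue 2073:Wed 2074:Thu✓ 2075:Fri✓ 2076:Sun 2077:Mon 2078:Tue 2079:Wed
Years with five Fridays: 2029, 2030, 2035, 2040, 2041, 2046, 2047, 2052, 2057, 2058, 2063, 2068, 2069, 2074, 2075 → 15.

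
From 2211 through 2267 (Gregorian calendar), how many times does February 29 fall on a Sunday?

2

Leap years in 2211–2267: 14 of them.
Feb 29 weekday advances by 5 (mod 7) from one leap year to the next four years later (or differs when a century non-leap intervenes).
Leap-day weekdays: 2212:Sat 2216:Thu 2220:Tue 2224:Sun✓ 2228:Fri 2232:Wed 2236:Mon 2240:Sat 2244:Thu 2248:Tue 2252:Sun✓ 2256:Fri 2260:Wed 2264:Mon
Sunday: 2224, 2252 → 2.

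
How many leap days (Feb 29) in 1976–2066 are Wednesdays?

Leap years in 1976–2066: 23 of them.
Feb 29 weekday advances by 5 (mod 7) from one leap year to the next four years later (or differs when a century non-leap intervenes).
Leap-day weekdays: 1976:Sun 1980:Fri 1984:Wed✓ 1988:Mon 1992:Sat 1996:Thu 2000:Tue 2004:Sun 2008:Fri 2012:Wed✓ 2016:Mon 2020:Sat 2024:Thu 2028:Tue 2032:Sun 2036:Fri 2040:Wed✓ 2044:Mon 2048:Sat 2052:Thu 2056:Tue 2060:Sun 2064:Fri
Wednesday: 1984, 2012, 2040 → 3.

3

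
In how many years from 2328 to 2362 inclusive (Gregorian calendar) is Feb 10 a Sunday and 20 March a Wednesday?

4

Check each year's weekday for Feb 10 and 20 March:
  2328: Fri/Tue  2329: Sun/Wed ✓  2330: Mon/Thu  2331: Tue/Fri  2332: Wed/Sun  2333: Fri/Mon  2334: Sat/Tue  2335: Sun/Wed ✓  2336: Mon/Fri  2337: Wed/Sat  2338: Thu/Sun  2339: Fri/Mon  2340: Sat/Wed  2341: Mon/Thu  …(7 more)…  2349: Thu/Sun  2350: Fri/Mon  2351: Sat/Tue  2352: Sun/Thu  2353: Tue/Fri  2354: Wed/Sat  2355: Thu/Sun  2356: Fri/Tue  2357: Sun/Wed ✓  2358: Mon/Thu  2359: Tue/Fri  2360: Wed/Sun  2361: Fri/Mon  2362: Sat/Tue
Both conditions hold in: 2329, 2335, 2346, 2357 — 4.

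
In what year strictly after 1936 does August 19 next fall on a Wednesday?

From one year to the next, a fixed date's weekday advances by 1, or by 2 when a Feb 29 lies between the two dates.
1936: August 19 is Wednesday.
1937: Thursday (+1)
1938: Friday (+1)
1939: Saturday (+1)
1940: Monday (+2)
1941: Tuesday (+1)
1942: Wednesday (+1)
August 19 falls on a Wednesday in 1942.

1942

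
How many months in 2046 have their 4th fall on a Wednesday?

2

Check the 4th of each month of 2046: Jan 4: Thu, Feb 4: Sun, Mar 4: Sun, Apr 4: Wed, May 4: Fri, Jun 4: Mon, Jul 4: Wed, Aug 4: Sat, Sep 4: Tue, Oct 4: Thu, Nov 4: Sun, Dec 4: Tue.
Wednesday occurs in April, July — 2 months.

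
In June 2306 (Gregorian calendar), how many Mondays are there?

4

June 2306 has 30 days and begins on Friday.
The first Monday is June 4.
Mondays fall on 4, 11, 18, 25 — that's 4.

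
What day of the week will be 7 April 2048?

Tuesday

January 1, 2048 is a Wednesday.
April 7 is day 98 of the year, i.e. 97 days after Jan 1.
97 mod 7 = 6, so advance 6 weekdays from Wednesday: Tuesday.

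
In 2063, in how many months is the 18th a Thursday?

2

Check the 18th of each month of 2063: Jan 18: Thu, Feb 18: Sun, Mar 18: Sun, Apr 18: Wed, May 18: Fri, Jun 18: Mon, Jul 18: Wed, Aug 18: Sat, Sep 18: Tue, Oct 18: Thu, Nov 18: Sun, Dec 18: Tue.
Thursday occurs in January, October — 2 months.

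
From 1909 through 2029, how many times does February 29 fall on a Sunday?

Leap years in 1909–2029: 30 of them.
Feb 29 weekday advances by 5 (mod 7) from one leap year to the next four years later (or differs when a century non-leap intervenes).
Leap-day weekdays: 1912:Thu 1916:Tue 1920:Sun✓ 1924:Fri 1928:Wed 1932:Mon 1936:Sat 1940:Thu 1944:Tue 1948:Sun✓ 1952:Fri 1956:Wed 1960:Mon …(4 more)… 1980:Fri 1984:Wed 1988:Mon 1992:Sat 1996:Thu 2000:Tue 2004:Sun✓ 2008:Fri 2012:Wed 2016:Mon 2020:Sat 2024:Thu 2028:Tue
Sunday: 1920, 1948, 1976, 2004 → 4.

4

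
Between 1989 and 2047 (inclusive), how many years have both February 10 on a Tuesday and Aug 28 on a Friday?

Check each year's weekday for February 10 and Aug 28:
  1989: Fri/Mon  1990: Sat/Tue  1991: Sun/Wed  1992: Mon/Fri  1993: Wed/Sat  1994: Thu/Sun  1995: Fri/Mon  1996: Sat/Wed  1997: Mon/Thu  1998: Tue/Fri ✓  1999: Wed/Sat  2000: Thu/Mon  2001: Sat/Tue  2002: Sun/Wed  …(31 more)…  2034: Fri/Mon  2035: Sat/Tue  2036: Sun/Thu  2037: Tue/Fri ✓  2038: Wed/Sat  2039: Thu/Sun  2040: Fri/Tue  2041: Sun/Wed  2042: Mon/Thu  2043: Tue/Fri ✓  2044: Wed/Sun  2045: Fri/Mon  2046: Sat/Tue  2047: Sun/Wed
Both conditions hold in: 1998, 2009, 2015, 2026, 2037, 2043 — 6.

6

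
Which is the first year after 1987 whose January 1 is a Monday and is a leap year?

Jan 1 advances by 2 weekdays after a leap year and by 1 after a common year.
1987: Jan 1 is Thursday.
1988: Friday (leap)
1989: Sunday
1990: Monday
1991: Tuesday
1992: Wednesday (leap)
1993: Friday
1994: Saturday
1995: Sunday
1996: Monday (leap)
1996 begins on a Monday and is a leap year.

1996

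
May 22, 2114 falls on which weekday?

Tuesday

January 1, 2114 is a Monday.
May 22 is day 142 of the year, i.e. 141 days after Jan 1.
141 mod 7 = 1, so advance 1 weekday from Monday: Tuesday.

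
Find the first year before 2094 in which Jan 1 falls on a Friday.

Jan 1 advances by 2 weekdays after a leap year and by 1 after a common year.
2094: Jan 1 is Friday.
2093: Thursday
2092: Tuesday (leap)
2091: Monday
2090: Sunday
2089: Saturday
2088: Thursday (leap)
2087: Wednesday
2086: Tuesday
2085: Monday
2084: Saturday (leap)
2083: Friday
2083 begins on a Friday

2083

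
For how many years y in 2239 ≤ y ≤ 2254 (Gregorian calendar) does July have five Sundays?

6

July has 31 days; it has five Sundays when Sunday falls among the first (month-length − 28) days — i.e. when July 1 is one of Sunday/Saturday/Friday.
July 1 by year: 2239:Mon 2240:Wed 2241:Thu 2242:Fri✓ 2243:Sat✓ 2244:Mon 2245:Tue 2246:Wed 2247:Thu 2248:Sat✓ 2249:Sun✓ 2250:Mon 2251:Tue 2252:Thu 2253:Fri✓ 2254:Sat✓
Years with five Sundays: 2242, 2243, 2248, 2249, 2253, 2254 → 6.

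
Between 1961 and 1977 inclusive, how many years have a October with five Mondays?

7

October has 31 days; it has five Mondays when Monday falls among the first (month-length − 28) days — i.e. when October 1 is one of Monday/Sunday/Saturday.
October 1 by year: 1961:Sun✓ 1962:Mon✓ 1963:Tue 1964:Thu 1965:Fri 1966:Sat✓ 1967:Sun✓ 1968:Tue 1969:Wed 1970:Thu 1971:Fri 1972:Sun✓ 1973:Mon✓ 1974:Tue 1975:Wed 1976:Fri 1977:Sat✓
Years with five Mondays: 1961, 1962, 1966, 1967, 1972, 1973, 1977 → 7.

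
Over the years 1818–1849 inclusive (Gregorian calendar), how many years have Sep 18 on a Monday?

5

Track Sep 18's weekday year by year (advancing +1, or +2 across a Feb 29):
  1818: Fri  1819: Sat (+1)  1820: Mon (+2) ✓  1821: Tue (+1)  1822: Wed (+1)
  1823: Thu (+1)  1824: Sat (+2)  1825: Sun (+1)  1826: Mon (+1) ✓  1827: Tue (+1)
  1828: Thu (+2)  1829: Fri (+1)  1830: Sat (+1)  1831: Sun (+1)  … (4 more years) …
  1836: Sun (+2)  1837: Mon (+1) ✓  1838: Tue (+1)  1839: Wed (+1)  1840: Fri (+2)
  1841: Sat (+1)  1842: Sun (+1)  1843: Mon (+1) ✓  1844: Wed (+2)  1845: Thu (+1)
  1846: Fri (+1)  1847: Sat (+1)  1848: Mon (+2) ✓  1849: Tue (+1)
Monday years: 1820, 1826, 1837, 1843, 1848 — 5 in total.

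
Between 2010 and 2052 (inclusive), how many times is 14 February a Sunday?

7

Track 14 February's weekday year by year (advancing +1, or +2 across a Feb 29):
  2010: Sun ✓  2011: Mon (+1)  2012: Tue (+1)  2013: Thu (+2)  2014: Fri (+1)
  2015: Sat (+1)  2016: Sun (+1) ✓  2017: Tue (+2)  2018: Wed (+1)  2019: Thu (+1)
  2020: Fri (+1)  2021: Sun (+2) ✓  2022: Mon (+1)  2023: Tue (+1)  … (15 more years) …
  2039: Mon (+1)  2040: Tue (+1)  2041: Thu (+2)  2042: Fri (+1)  2043: Sat (+1)
  2044: Sun (+1) ✓  2045: Tue (+2)  2046: Wed (+1)  2047: Thu (+1)  2048: Fri (+1)
  2049: Sun (+2) ✓  2050: Mon (+1)  2051: Tue (+1)  2052: Wed (+1)
Sunday years: 2010, 2016, 2021, 2027, 2038, 2044, 2049 — 7 in total.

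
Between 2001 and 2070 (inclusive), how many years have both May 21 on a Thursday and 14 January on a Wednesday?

Check each year's weekday for May 21 and 14 January:
  2001: Mon/Sun  2002: Tue/Mon  2003: Wed/Tue  2004: Fri/Wed  2005: Sat/Fri  2006: Sun/Sat  2007: Mon/Sun  2008: Wed/Mon  2009: Thu/Wed ✓  2010: Fri/Thu  2011: Sat/Fri  2012: Mon/Sat  2013: Tue/Mon  2014: Wed/Tue  …(42 more)…  2057: Mon/Sun  2058: Tue/Mon  2059: Wed/Tue  2060: Fri/Wed  2061: Sat/Fri  2062: Sun/Sat  2063: Mon/Sun  2064: Wed/Mon  2065: Thu/Wed ✓  2066: Fri/Thu  2067: Sat/Fri  2068: Mon/Sat  2069: Tue/Mon  2070: Wed/Tue
Both conditions hold in: 2009, 2015, 2026, 2037, 2043, 2054, 2065 — 7.

7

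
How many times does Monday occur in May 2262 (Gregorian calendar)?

4

May 2262 has 31 days and begins on Thursday.
The first Monday is May 5.
Mondays fall on 5, 12, 19, 26 — that's 4.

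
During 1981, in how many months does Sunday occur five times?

4

A month of length L has five Sundays iff its first Sunday is on day ≤ L−28 (so day 1–3 in a 31-day month, 1–2 in a 30-day month, day 1 in a leap February).
Checking each month of 1981: Jan starts Thu (31d); Feb starts Sun (28d); Mar starts Sun (31d) ✓; Apr starts Wed (30d); May starts Fri (31d) ✓; Jun starts Mon (30d); Jul starts Wed (31d); Aug starts Sat (31d) ✓; Sep starts Tue (30d); Oct starts Thu (31d); Nov starts Sun (30d) ✓; Dec starts Tue (31d).
Five-Sunday months: March, May, August, November → 4.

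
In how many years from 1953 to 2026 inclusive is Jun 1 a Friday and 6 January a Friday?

Check each year's weekday for Jun 1 and 6 January:
  1953: Mon/Tue  1954: Tue/Wed  1955: Wed/Thu  1956: Fri/Fri ✓  1957: Sat/Sun  1958: Sun/Mon  1959: Mon/Tue  1960: Wed/Wed  1961: Thu/Fri  1962: Fri/Sat  1963: Sat/Sun  1964: Mon/Mon  1965: Tue/Wed  1966: Wed/Thu  …(46 more)…  2013: Sat/Sun  2014: Sun/Mon  2015: Mon/Tue  2016: Wed/Wed  2017: Thu/Fri  2018: Fri/Sat  2019: Sat/Sun  2020: Mon/Mon  2021: Tue/Wed  2022: Wed/Thu  2023: Thu/Fri  2024: Sat/Sat  2025: Sun/Mon  2026: Mon/Tue
Both conditions hold in: 1956, 1984, 2012 — 3.

3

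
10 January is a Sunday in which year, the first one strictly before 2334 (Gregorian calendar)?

From one year to the next, a fixed date's weekday advances by 1, or by 2 when a Feb 29 lies between the two dates.
2334: January 10 is Wednesday.
2333: Tuesday (−1)
2332: Sunday (−2)
10 January falls on a Sunday in 2332.

2332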